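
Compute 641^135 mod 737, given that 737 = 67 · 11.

Mod 67: 641 ≡ 38; by Fermat, exponent reduces to 135 mod 66 = 3; 38^3 ≡ 66 (mod 67).
Mod 11: 641 ≡ 3; by Fermat, exponent reduces to 135 mod 10 = 5; 3^5 ≡ 1 (mod 11).
Combine by CRT: x ≡ 66 (mod 67), x ≡ 1 (mod 11) ⇒ x ≡ 133 (mod 737).

133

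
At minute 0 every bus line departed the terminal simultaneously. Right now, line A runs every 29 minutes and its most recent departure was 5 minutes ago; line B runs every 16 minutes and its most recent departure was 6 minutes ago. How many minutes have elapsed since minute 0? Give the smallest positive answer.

Combine the congruences pairwise.
From t ≡ 5 (mod 29) write t = 5 + 29s. Substituting into t ≡ 6 (mod 16) gives 29s ≡ 1 (mod 16), and since 13⁻¹ ≡ 5 (mod 16), s ≡ 5. Hence t ≡ 5 + 29·5 = 150 (mod 464).

150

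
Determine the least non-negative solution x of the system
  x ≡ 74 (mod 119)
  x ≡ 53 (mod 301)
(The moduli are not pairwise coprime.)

Combine the congruences pairwise.
gcd(119, 301) = 7 and 7 | (53 − 74), so the pair is consistent; merging gives x ≡ 1859 (mod 5117), where 5117 = lcm(119, 301).
The solution is unique modulo lcm(119, 301) = 5117.

1859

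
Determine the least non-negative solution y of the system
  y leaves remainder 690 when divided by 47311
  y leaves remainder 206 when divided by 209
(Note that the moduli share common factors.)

Combine the congruences pairwise.
gcd(47311, 209) = 11 and 11 | (206 − 690), so the pair is consistent; merging gives y ≡ 473800 (mod 898909), where 898909 = lcm(47311, 209).
The solution is unique modulo lcm(47311, 209) = 898909.

473800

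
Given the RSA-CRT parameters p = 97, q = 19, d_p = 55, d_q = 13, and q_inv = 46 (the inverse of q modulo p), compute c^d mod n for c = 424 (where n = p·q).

327

m₁ = c^(d_p) mod p: c ≡ 36 (mod 97), and 36^55 mod 97 = 36.
m₂ = c^(d_q) mod q: c ≡ 6 (mod 19), and 6^13 mod 19 = 4.
h = q_inv·(m₁ − m₂) mod p = 46·(36 − 4) mod 97 = 17.
m = m₂ + h·q = 4 + 17·19 = 327.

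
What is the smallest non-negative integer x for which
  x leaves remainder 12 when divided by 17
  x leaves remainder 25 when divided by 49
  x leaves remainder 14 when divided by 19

7424

The moduli are pairwise coprime; N = 17·49·19 = 15827.
N/17 = 931; 931 ≡ 13 (mod 17); 13·4 ≡ 1, so inverse 4.
N/49 = 323; 323 ≡ 29 (mod 49); 29·22 ≡ 1, so inverse 22.
N/19 = 833; 833 ≡ 16 (mod 19); 16·6 ≡ 1, so inverse 6.
x ≡ 12·931·4 + 25·323·22 + 14·833·6 = 292310.
292310 mod 15827 = 7424.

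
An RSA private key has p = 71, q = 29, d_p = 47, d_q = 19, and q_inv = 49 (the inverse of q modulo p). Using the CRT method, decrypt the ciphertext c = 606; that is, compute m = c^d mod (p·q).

m₁ = c^(d_p) mod p: c ≡ 38 (mod 71), and 38^47 mod 71 = 15.
m₂ = c^(d_q) mod q: c ≡ 26 (mod 29), and 26^19 mod 29 = 11.
h = q_inv·(m₁ − m₂) mod p = 49·(15 − 11) mod 71 = 54.
m = m₂ + h·q = 11 + 54·29 = 1577.

1577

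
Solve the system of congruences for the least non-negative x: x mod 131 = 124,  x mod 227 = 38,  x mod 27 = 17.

From x ≡ 124 (mod 131) write x = 124 + 131t. Substituting into x ≡ 38 (mod 227) gives 131t ≡ 141 (mod 227), and since 131⁻¹ ≡ 26 (mod 227), t ≡ 34. Hence x ≡ 124 + 131·34 = 4578 (mod 29737).
From x ≡ 4578 (mod 29737) write x = 4578 + 29737t. Substituting into x ≡ 17 (mod 27) gives 29737t ≡ 2 (mod 27), and since 10⁻¹ ≡ 19 (mod 27), t ≡ 11. Hence x ≡ 4578 + 29737·11 = 331685 (mod 802899).

331685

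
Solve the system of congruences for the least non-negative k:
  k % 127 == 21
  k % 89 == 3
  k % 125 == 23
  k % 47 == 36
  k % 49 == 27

73485523

Combine the congruences pairwise.
From k ≡ 21 (mod 127) write k = 21 + 127t. Substituting into k ≡ 3 (mod 89) gives 127t ≡ 71 (mod 89), and since 38⁻¹ ≡ 82 (mod 89), t ≡ 37. Hence k ≡ 21 + 127·37 = 4720 (mod 11303).
From k ≡ 4720 (mod 11303) write k = 4720 + 11303t. Substituting into k ≡ 23 (mod 125) gives 11303t ≡ 53 (mod 125), and since 53⁻¹ ≡ 92 (mod 125), t ≡ 1. Hence k ≡ 4720 + 11303·1 = 16023 (mod 1412875).
From k ≡ 16023 (mod 1412875) write k = 16023 + 1412875t. Substituting into k ≡ 36 (mod 47) gives 1412875t ≡ 40 (mod 47), and since 8⁻¹ ≡ 6 (mod 47), t ≡ 5. Hence k ≡ 16023 + 1412875·5 = 7080398 (mod 66405125).
From k ≡ 7080398 (mod 66405125) write k = 7080398 + 66405125t. Substituting into k ≡ 27 (mod 49) gives 66405125t ≡ 31 (mod 49), and since 31⁻¹ ≡ 19 (mod 49), t ≡ 1. Hence k ≡ 7080398 + 66405125·1 = 73485523 (mod 3253851125).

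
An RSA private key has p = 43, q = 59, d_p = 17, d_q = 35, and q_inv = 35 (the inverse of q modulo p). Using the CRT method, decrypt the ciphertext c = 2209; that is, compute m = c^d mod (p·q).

m₁ = c^(d_p) mod p: c ≡ 16 (mod 43), and 16^17 mod 43 = 11.
m₂ = c^(d_q) mod q: c ≡ 26 (mod 59), and 26^35 mod 59 = 36.
h = q_inv·(m₁ − m₂) mod p = 35·(11 − 36) mod 43 = 28.
m = m₂ + h·q = 36 + 28·59 = 1688.

1688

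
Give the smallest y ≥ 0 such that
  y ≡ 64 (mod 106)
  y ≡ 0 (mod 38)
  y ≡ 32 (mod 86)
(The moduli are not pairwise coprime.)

gcd(106, 38) = 2 and 2 | (0 − 64), so the pair is consistent; merging gives y ≡ 912 (mod 2014), where 2014 = lcm(106, 38).
gcd(2014, 86) = 2 and 2 | (32 − 912), so the pair is consistent; merging gives y ≡ 19038 (mod 86602), where 86602 = lcm(2014, 86).
The solution is unique modulo lcm(106, 38, 86) = 86602.

19038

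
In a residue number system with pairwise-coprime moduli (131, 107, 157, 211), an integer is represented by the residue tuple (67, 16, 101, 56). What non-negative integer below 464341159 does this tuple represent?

The moduli are pairwise coprime; N = 131·107·157·211 = 464341159.
N/131 = 3544589; 3544589 ≡ 122 (mod 131); 122·29 ≡ 1, so inverse 29.
N/107 = 4339637; 4339637 ≡ 38 (mod 107); 38·31 ≡ 1, so inverse 31.
N/157 = 2957587; 2957587 ≡ 21 (mod 157); 21·15 ≡ 1, so inverse 15.
N/211 = 2200669; 2200669 ≡ 150 (mod 211); 150·83 ≡ 1, so inverse 83.
x ≡ 67·3544589·29 + 16·4339637·31 + 101·2957587·15 + 56·2200669·83 = 23749050196.
23749050196 mod 464341159 = 67651087.

67651087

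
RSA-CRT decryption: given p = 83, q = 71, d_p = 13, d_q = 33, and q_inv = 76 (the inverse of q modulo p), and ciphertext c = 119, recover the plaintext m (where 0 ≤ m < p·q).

m₁ = c^(d_p) mod p: c ≡ 36 (mod 83), and 36^13 mod 83 = 29.
m₂ = c^(d_q) mod q: c ≡ 48 (mod 71), and 48^33 mod 71 = 20.
h = q_inv·(m₁ − m₂) mod p = 76·(29 − 20) mod 83 = 20.
m = m₂ + h·q = 20 + 20·71 = 1440.

1440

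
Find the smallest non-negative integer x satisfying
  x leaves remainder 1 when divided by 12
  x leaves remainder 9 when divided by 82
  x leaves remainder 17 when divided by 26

Combine the congruences pairwise.
gcd(12, 82) = 2 and 2 | (9 − 1), so the pair is consistent; merging gives x ≡ 337 (mod 492), where 492 = lcm(12, 82).
gcd(492, 26) = 2 and 2 | (17 − 337), so the pair is consistent; merging gives x ≡ 2305 (mod 6396), where 6396 = lcm(492, 26).
The solution is unique modulo lcm(12, 82, 26) = 6396.

2305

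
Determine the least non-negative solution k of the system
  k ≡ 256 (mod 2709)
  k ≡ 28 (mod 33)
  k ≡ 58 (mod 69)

gcd(2709, 33) = 3 and 3 | (28 − 256), so the pair is consistent; merging gives k ≡ 2965 (mod 29799), where 29799 = lcm(2709, 33).
gcd(29799, 69) = 3 and 3 | (58 − 2965), so the pair is consistent; merging gives k ≡ 32764 (mod 685377), where 685377 = lcm(29799, 69).
The solution is unique modulo lcm(2709, 33, 69) = 685377.

32764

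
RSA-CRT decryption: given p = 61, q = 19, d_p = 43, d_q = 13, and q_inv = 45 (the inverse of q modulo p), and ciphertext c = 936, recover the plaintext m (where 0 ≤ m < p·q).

m₁ = c^(d_p) mod p: c ≡ 21 (mod 61), and 21^43 mod 61 = 40.
m₂ = c^(d_q) mod q: c ≡ 5 (mod 19), and 5^13 mod 19 = 17.
h = q_inv·(m₁ − m₂) mod p = 45·(40 − 17) mod 61 = 59.
m = m₂ + h·q = 17 + 59·19 = 1138.

1138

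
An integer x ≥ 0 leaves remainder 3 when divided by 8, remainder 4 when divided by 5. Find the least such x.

19

From x ≡ 3 (mod 8) write x = 3 + 8t. Substituting into x ≡ 4 (mod 5) gives 8t ≡ 1 (mod 5), and since 3⁻¹ ≡ 2 (mod 5), t ≡ 2. Hence x ≡ 3 + 8·2 = 19 (mod 40).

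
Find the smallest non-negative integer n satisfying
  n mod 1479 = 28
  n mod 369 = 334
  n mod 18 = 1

gcd(1479, 369) = 3 and 3 | (334 − 28), so the pair is consistent; merging gives n ≡ 150886 (mod 181917), where 181917 = lcm(1479, 369).
gcd(181917, 18) = 9 and 9 | (1 − 150886), so the pair is consistent; merging gives n ≡ 332803 (mod 363834), where 363834 = lcm(181917, 18).
The solution is unique modulo lcm(1479, 369, 18) = 363834.

332803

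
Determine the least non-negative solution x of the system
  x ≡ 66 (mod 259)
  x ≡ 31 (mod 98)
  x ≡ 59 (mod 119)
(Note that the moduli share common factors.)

gcd(259, 98) = 7 and 7 | (31 − 66), so the pair is consistent; merging gives x ≡ 325 (mod 3626), where 3626 = lcm(259, 98).
gcd(3626, 119) = 7 and 7 | (59 − 325), so the pair is consistent; merging gives x ≡ 29333 (mod 61642), where 61642 = lcm(3626, 119).
The solution is unique modulo lcm(259, 98, 119) = 61642.

29333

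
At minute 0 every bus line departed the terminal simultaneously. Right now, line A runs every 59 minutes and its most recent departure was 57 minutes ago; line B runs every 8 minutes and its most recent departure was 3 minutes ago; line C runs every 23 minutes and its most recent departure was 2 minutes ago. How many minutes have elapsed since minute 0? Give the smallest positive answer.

The moduli are pairwise coprime; N = 59·8·23 = 10856.
N/59 = 184; 184 ≡ 7 (mod 59); 7·17 ≡ 1, so inverse 17.
N/8 = 1357; 1357 ≡ 5 (mod 8); 5·5 ≡ 1, so inverse 5.
N/23 = 472; 472 ≡ 12 (mod 23); 12·2 ≡ 1, so inverse 2.
t ≡ 57·184·17 + 3·1357·5 + 2·472·2 = 200539.
200539 mod 10856 = 5131.

5131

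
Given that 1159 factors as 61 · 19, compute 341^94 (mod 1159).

286

Mod 61: 341 ≡ 36; by Fermat, exponent reduces to 94 mod 60 = 34; 36^34 ≡ 42 (mod 61).
Mod 19: 341 ≡ 18; by Fermat, exponent reduces to 94 mod 18 = 4; 18^4 ≡ 1 (mod 19).
Combine by CRT: x ≡ 42 (mod 61), x ≡ 1 (mod 19) ⇒ x ≡ 286 (mod 1159).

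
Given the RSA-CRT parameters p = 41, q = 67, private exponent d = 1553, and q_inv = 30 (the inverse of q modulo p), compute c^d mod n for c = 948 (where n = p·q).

1105

d_p = d mod (p−1) = 1553 mod 40 = 33; d_q = d mod (q−1) = 35.
m₁ = c^(d_p) mod p: c ≡ 5 (mod 41), and 5^33 mod 41 = 39.
m₂ = c^(d_q) mod q: c ≡ 10 (mod 67), and 10^35 mod 67 = 33.
h = q_inv·(m₁ − m₂) mod p = 30·(39 − 33) mod 41 = 16.
m = m₂ + h·q = 33 + 16·67 = 1105.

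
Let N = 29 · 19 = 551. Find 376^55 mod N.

376

Mod 29: 376 ≡ 28; by Fermat, exponent reduces to 55 mod 28 = 27; 28^27 ≡ 28 (mod 29).
Mod 19: 376 ≡ 15; by Fermat, exponent reduces to 55 mod 18 = 1; 15^1 ≡ 15 (mod 19).
Combine by CRT: x ≡ 28 (mod 29), x ≡ 15 (mod 19) ⇒ x ≡ 376 (mod 551).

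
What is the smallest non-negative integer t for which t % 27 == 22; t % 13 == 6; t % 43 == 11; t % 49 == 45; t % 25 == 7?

5542582

From t ≡ 22 (mod 27) write t = 22 + 27s. Substituting into t ≡ 6 (mod 13) gives 27s ≡ 10 (mod 13), and since 1⁻¹ ≡ 1 (mod 13), s ≡ 10. Hence t ≡ 22 + 27·10 = 292 (mod 351).
From t ≡ 292 (mod 351) write t = 292 + 351s. Substituting into t ≡ 11 (mod 43) gives 351s ≡ 20 (mod 43), and since 7⁻¹ ≡ 37 (mod 43), s ≡ 9. Hence t ≡ 292 + 351·9 = 3451 (mod 15093).
From t ≡ 3451 (mod 15093) write t = 3451 + 15093s. Substituting into t ≡ 45 (mod 49) gives 15093s ≡ 24 (mod 49), and since 1⁻¹ ≡ 1 (mod 49), s ≡ 24. Hence t ≡ 3451 + 15093·24 = 365683 (mod 739557).
From t ≡ 365683 (mod 739557) write t = 365683 + 739557s. Substituting into t ≡ 7 (mod 25) gives 739557s ≡ 24 (mod 25), and since 7⁻¹ ≡ 18 (mod 25), s ≡ 7. Hence t ≡ 365683 + 739557·7 = 5542582 (mod 18488925).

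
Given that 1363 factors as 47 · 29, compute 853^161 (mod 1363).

1317

Mod 47: 853 ≡ 7; by Fermat, exponent reduces to 161 mod 46 = 23; 7^23 ≡ 1 (mod 47).
Mod 29: 853 ≡ 12; by Fermat, exponent reduces to 161 mod 28 = 21; 12^21 ≡ 12 (mod 29).
Combine by CRT: x ≡ 1 (mod 47), x ≡ 12 (mod 29) ⇒ x ≡ 1317 (mod 1363).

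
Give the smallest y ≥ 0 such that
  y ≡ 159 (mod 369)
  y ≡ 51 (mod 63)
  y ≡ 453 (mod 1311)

278385

gcd(369, 63) = 9 and 9 | (51 − 159), so the pair is consistent; merging gives y ≡ 2004 (mod 2583), where 2583 = lcm(369, 63).
gcd(2583, 1311) = 3 and 3 | (453 − 2004), so the pair is consistent; merging gives y ≡ 278385 (mod 1128771), where 1128771 = lcm(2583, 1311).
The solution is unique modulo lcm(369, 63, 1311) = 1128771.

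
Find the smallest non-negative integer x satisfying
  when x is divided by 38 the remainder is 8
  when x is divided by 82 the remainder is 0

gcd(38, 82) = 2 and 2 | (0 − 8), so the pair is consistent; merging gives x ≡ 1148 (mod 1558), where 1558 = lcm(38, 82).
The solution is unique modulo lcm(38, 82) = 1558.

1148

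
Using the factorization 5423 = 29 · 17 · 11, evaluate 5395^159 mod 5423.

581

Mod 29: 5395 ≡ 1; by Fermat, exponent reduces to 159 mod 28 = 19; 1^19 ≡ 1 (mod 29).
Mod 17: 5395 ≡ 6; by Fermat, exponent reduces to 159 mod 16 = 15; 6^15 ≡ 3 (mod 17).
Mod 11: 5395 ≡ 5; by Fermat, exponent reduces to 159 mod 10 = 9; 5^9 ≡ 9 (mod 11).
Combine by CRT: x ≡ 1 (mod 29), x ≡ 3 (mod 17), x ≡ 9 (mod 11) ⇒ x ≡ 581 (mod 5423).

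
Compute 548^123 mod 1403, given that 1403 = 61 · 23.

1341

Mod 61: 548 ≡ 60; by Fermat, exponent reduces to 123 mod 60 = 3; 60^3 ≡ 60 (mod 61).
Mod 23: 548 ≡ 19; by Fermat, exponent reduces to 123 mod 22 = 13; 19^13 ≡ 7 (mod 23).
Combine by CRT: x ≡ 60 (mod 61), x ≡ 7 (mod 23) ⇒ x ≡ 1341 (mod 1403).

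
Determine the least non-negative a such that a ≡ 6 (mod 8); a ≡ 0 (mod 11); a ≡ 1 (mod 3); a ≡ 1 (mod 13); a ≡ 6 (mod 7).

13222

The moduli are pairwise coprime; N = 8·11·3·13·7 = 24024.
N/8 = 3003; 3003 ≡ 3 (mod 8); 3·3 ≡ 1, so inverse 3.
N/11 = 2184; 2184 ≡ 6 (mod 11); 6·2 ≡ 1, so inverse 2.
N/3 = 8008; 8008 ≡ 1 (mod 3), inverse 1.
N/13 = 1848; 1848 ≡ 2 (mod 13); 2·7 ≡ 1, so inverse 7.
N/7 = 3432; 3432 ≡ 2 (mod 7); 2·4 ≡ 1, so inverse 4.
a ≡ 6·3003·3 + 0·2184·2 + 1·8008·1 + 1·1848·7 + 6·3432·4 = 157366.
157366 mod 24024 = 13222.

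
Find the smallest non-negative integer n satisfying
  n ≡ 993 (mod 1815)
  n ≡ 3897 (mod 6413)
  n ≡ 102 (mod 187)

1523778

Combine the congruences pairwise.
gcd(1815, 6413) = 121 and 121 | (3897 − 993), so the pair is consistent; merging gives n ≡ 80853 (mod 96195), where 96195 = lcm(1815, 6413).
gcd(96195, 187) = 11 and 11 | (102 − 80853), so the pair is consistent; merging gives n ≡ 1523778 (mod 1635315), where 1635315 = lcm(96195, 187).
The solution is unique modulo lcm(1815, 6413, 187) = 1635315.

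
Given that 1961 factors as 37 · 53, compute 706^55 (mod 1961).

1150

Mod 37: 706 ≡ 3; by Fermat, exponent reduces to 55 mod 36 = 19; 3^19 ≡ 3 (mod 37).
Mod 53: 706 ≡ 17; by Fermat, exponent reduces to 55 mod 52 = 3; 17^3 ≡ 37 (mod 53).
Combine by CRT: x ≡ 3 (mod 37), x ≡ 37 (mod 53) ⇒ x ≡ 1150 (mod 1961).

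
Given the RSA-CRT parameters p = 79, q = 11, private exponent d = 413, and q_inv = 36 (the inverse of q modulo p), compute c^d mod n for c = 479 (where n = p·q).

51

d_p = d mod (p−1) = 413 mod 78 = 23; d_q = d mod (q−1) = 3.
m₁ = c^(d_p) mod p: c ≡ 5 (mod 79), and 5^23 mod 79 = 51.
m₂ = c^(d_q) mod q: c ≡ 6 (mod 11), and 6^3 mod 11 = 7.
h = q_inv·(m₁ − m₂) mod p = 36·(51 − 7) mod 79 = 4.
m = m₂ + h·q = 7 + 4·11 = 51.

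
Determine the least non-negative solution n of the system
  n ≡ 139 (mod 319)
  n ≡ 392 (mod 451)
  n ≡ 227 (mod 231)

gcd(319, 451) = 11 and 11 | (392 − 139), so the pair is consistent; merging gives n ≡ 7157 (mod 13079), where 13079 = lcm(319, 451).
gcd(13079, 231) = 11 and 11 | (227 − 7157), so the pair is consistent; merging gives n ≡ 7157 (mod 274659), where 274659 = lcm(13079, 231).
The solution is unique modulo lcm(319, 451, 231) = 274659.

7157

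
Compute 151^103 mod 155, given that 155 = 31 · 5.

Mod 31: 151 ≡ 27; by Fermat, exponent reduces to 103 mod 30 = 13; 27^13 ≡ 29 (mod 31).
Mod 5: 151 ≡ 1; by Fermat, exponent reduces to 103 mod 4 = 3; 1^3 ≡ 1 (mod 5).
Combine by CRT: x ≡ 29 (mod 31), x ≡ 1 (mod 5) ⇒ x ≡ 91 (mod 155).

91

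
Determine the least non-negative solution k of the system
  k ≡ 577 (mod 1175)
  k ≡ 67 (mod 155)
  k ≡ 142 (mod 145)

273177

gcd(1175, 155) = 5 and 5 | (67 − 577), so the pair is consistent; merging gives k ≡ 18202 (mod 36425), where 36425 = lcm(1175, 155).
gcd(36425, 145) = 5 and 5 | (142 − 18202), so the pair is consistent; merging gives k ≡ 273177 (mod 1056325), where 1056325 = lcm(36425, 145).
The solution is unique modulo lcm(1175, 155, 145) = 1056325.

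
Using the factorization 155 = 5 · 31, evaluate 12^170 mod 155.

129

Mod 5: 12 ≡ 2; by Fermat, exponent reduces to 170 mod 4 = 2; 2^2 ≡ 4 (mod 5).
Mod 31: 12 ≡ 12; by Fermat, exponent reduces to 170 mod 30 = 20; 12^20 ≡ 5 (mod 31).
Combine by CRT: x ≡ 4 (mod 5), x ≡ 5 (mod 31) ⇒ x ≡ 129 (mod 155).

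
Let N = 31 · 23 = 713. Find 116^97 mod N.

277

Mod 31: 116 ≡ 23; by Fermat, exponent reduces to 97 mod 30 = 7; 23^7 ≡ 29 (mod 31).
Mod 23: 116 ≡ 1; by Fermat, exponent reduces to 97 mod 22 = 9; 1^9 ≡ 1 (mod 23).
Combine by CRT: x ≡ 29 (mod 31), x ≡ 1 (mod 23) ⇒ x ≡ 277 (mod 713).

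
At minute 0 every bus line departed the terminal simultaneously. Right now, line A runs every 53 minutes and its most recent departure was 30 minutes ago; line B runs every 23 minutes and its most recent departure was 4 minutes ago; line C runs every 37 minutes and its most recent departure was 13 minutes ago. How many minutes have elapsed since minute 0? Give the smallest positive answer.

9411

From t ≡ 30 (mod 53) write t = 30 + 53s. Substituting into t ≡ 4 (mod 23) gives 53s ≡ 20 (mod 23), and since 7⁻¹ ≡ 10 (mod 23), s ≡ 16. Hence t ≡ 30 + 53·16 = 878 (mod 1219).
From t ≡ 878 (mod 1219) write t = 878 + 1219s. Substituting into t ≡ 13 (mod 37) gives 1219s ≡ 23 (mod 37), and since 35⁻¹ ≡ 18 (mod 37), s ≡ 7. Hence t ≡ 878 + 1219·7 = 9411 (mod 45103).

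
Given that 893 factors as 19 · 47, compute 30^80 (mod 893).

Mod 19: 30 ≡ 11; by Fermat, exponent reduces to 80 mod 18 = 8; 11^8 ≡ 7 (mod 19).
Mod 47: 30 ≡ 30; by Fermat, exponent reduces to 80 mod 46 = 34; 30^34 ≡ 6 (mod 47).
Combine by CRT: x ≡ 7 (mod 19), x ≡ 6 (mod 47) ⇒ x ≡ 805 (mod 893).

805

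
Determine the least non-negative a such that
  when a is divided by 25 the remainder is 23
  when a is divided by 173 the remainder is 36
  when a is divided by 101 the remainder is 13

167673

Combine the congruences pairwise.
From a ≡ 23 (mod 25) write a = 23 + 25t. Substituting into a ≡ 36 (mod 173) gives 25t ≡ 13 (mod 173), and since 25⁻¹ ≡ 90 (mod 173), t ≡ 132. Hence a ≡ 23 + 25·132 = 3323 (mod 4325).
From a ≡ 3323 (mod 4325) write a = 3323 + 4325t. Substituting into a ≡ 13 (mod 101) gives 4325t ≡ 23 (mod 101), and since 83⁻¹ ≡ 28 (mod 101), t ≡ 38. Hence a ≡ 3323 + 4325·38 = 167673 (mod 436825).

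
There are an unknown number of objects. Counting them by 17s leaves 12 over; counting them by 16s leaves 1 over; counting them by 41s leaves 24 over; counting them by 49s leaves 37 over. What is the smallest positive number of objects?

From N ≡ 12 (mod 17) write N = 12 + 17t. Substituting into N ≡ 1 (mod 16) gives 17t ≡ 5 (mod 16), and since 1⁻¹ ≡ 1 (mod 16), t ≡ 5. Hence N ≡ 12 + 17·5 = 97 (mod 272).
From N ≡ 97 (mod 272) write N = 97 + 272t. Substituting into N ≡ 24 (mod 41) gives 272t ≡ 9 (mod 41), and since 26⁻¹ ≡ 30 (mod 41), t ≡ 24. Hence N ≡ 97 + 272·24 = 6625 (mod 11152).
From N ≡ 6625 (mod 11152) write N = 6625 + 11152t. Substituting into N ≡ 37 (mod 49) gives 11152t ≡ 27 (mod 49), and since 29⁻¹ ≡ 22 (mod 49), t ≡ 6. Hence N ≡ 6625 + 11152·6 = 73537 (mod 546448).

73537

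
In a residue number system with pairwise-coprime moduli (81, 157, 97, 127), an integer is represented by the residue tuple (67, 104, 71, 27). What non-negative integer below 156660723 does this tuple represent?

The moduli are pairwise coprime; N = 81·157·97·127 = 156660723.
N/81 = 1934083; 1934083 ≡ 46 (mod 81); 46·37 ≡ 1, so inverse 37.
N/157 = 997839; 997839 ≡ 104 (mod 157); 104·77 ≡ 1, so inverse 77.
N/97 = 1615059; 1615059 ≡ 9 (mod 97); 9·54 ≡ 1, so inverse 54.
N/127 = 1233549; 1233549 ≡ 125 (mod 127); 125·63 ≡ 1, so inverse 63.
x ≡ 67·1934083·37 + 104·997839·77 + 71·1615059·54 + 27·1233549·63 = 21075689524.
21075689524 mod 156660723 = 83152642.

83152642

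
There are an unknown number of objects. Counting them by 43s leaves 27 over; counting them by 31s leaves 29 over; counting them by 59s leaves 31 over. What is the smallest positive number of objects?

Combine the congruences pairwise.
From N ≡ 27 (mod 43) write N = 27 + 43t. Substituting into N ≡ 29 (mod 31) gives 43t ≡ 2 (mod 31), and since 12⁻¹ ≡ 13 (mod 31), t ≡ 26. Hence N ≡ 27 + 43·26 = 1145 (mod 1333).
From N ≡ 1145 (mod 1333) write N = 1145 + 1333t. Substituting into N ≡ 31 (mod 59) gives 1333t ≡ 7 (mod 59), and since 35⁻¹ ≡ 27 (mod 59), t ≡ 12. Hence N ≡ 1145 + 1333·12 = 17141 (mod 78647).

17141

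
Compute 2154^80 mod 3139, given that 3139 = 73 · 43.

Mod 73: 2154 ≡ 37; by Fermat, exponent reduces to 80 mod 72 = 8; 37^8 ≡ 2 (mod 73).
Mod 43: 2154 ≡ 4; by Fermat, exponent reduces to 80 mod 42 = 38; 4^38 ≡ 21 (mod 43).
Combine by CRT: x ≡ 2 (mod 73), x ≡ 21 (mod 43) ⇒ x ≡ 1827 (mod 3139).

1827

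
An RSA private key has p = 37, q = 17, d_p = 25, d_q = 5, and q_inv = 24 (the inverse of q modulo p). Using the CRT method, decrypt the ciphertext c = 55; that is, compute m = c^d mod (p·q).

616

m₁ = c^(d_p) mod p: c ≡ 18 (mod 37), and 18^25 mod 37 = 24.
m₂ = c^(d_q) mod q: c ≡ 4 (mod 17), and 4^5 mod 17 = 4.
h = q_inv·(m₁ − m₂) mod p = 24·(24 − 4) mod 37 = 36.
m = m₂ + h·q = 4 + 36·17 = 616.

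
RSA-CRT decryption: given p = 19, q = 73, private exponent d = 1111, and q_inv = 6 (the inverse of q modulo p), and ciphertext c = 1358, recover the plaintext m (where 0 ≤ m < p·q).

671

d_p = d mod (p−1) = 1111 mod 18 = 13; d_q = d mod (q−1) = 31.
m₁ = c^(d_p) mod p: c ≡ 9 (mod 19), and 9^13 mod 19 = 6.
m₂ = c^(d_q) mod q: c ≡ 44 (mod 73), and 44^31 mod 73 = 14.
h = q_inv·(m₁ − m₂) mod p = 6·(6 − 14) mod 19 = 9.
m = m₂ + h·q = 14 + 9·73 = 671.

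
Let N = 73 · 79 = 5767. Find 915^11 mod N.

Mod 73: 915 ≡ 39; 39^11 ≡ 26 (mod 73).
Mod 79: 915 ≡ 46; 46^11 ≡ 65 (mod 79).
Combine by CRT: x ≡ 26 (mod 73), x ≡ 65 (mod 79) ⇒ x ≡ 2435 (mod 5767).

2435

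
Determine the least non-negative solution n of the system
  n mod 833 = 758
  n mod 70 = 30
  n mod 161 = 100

gcd(833, 70) = 7 and 7 | (30 − 758), so the pair is consistent; merging gives n ≡ 4090 (mod 8330), where 8330 = lcm(833, 70).
gcd(8330, 161) = 7 and 7 | (100 − 4090), so the pair is consistent; merging gives n ≡ 29080 (mod 191590), where 191590 = lcm(8330, 161).
The solution is unique modulo lcm(833, 70, 161) = 191590.

29080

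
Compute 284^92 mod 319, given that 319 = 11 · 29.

Mod 11: 284 ≡ 9; by Fermat, exponent reduces to 92 mod 10 = 2; 9^2 ≡ 4 (mod 11).
Mod 29: 284 ≡ 23; by Fermat, exponent reduces to 92 mod 28 = 8; 23^8 ≡ 23 (mod 29).
Combine by CRT: x ≡ 4 (mod 11), x ≡ 23 (mod 29) ⇒ x ≡ 81 (mod 319).

81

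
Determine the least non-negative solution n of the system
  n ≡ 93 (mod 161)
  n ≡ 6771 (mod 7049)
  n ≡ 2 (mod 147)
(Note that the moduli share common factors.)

605936

Combine the congruences pairwise.
gcd(161, 7049) = 7 and 7 | (6771 − 93), so the pair is consistent; merging gives n ≡ 119555 (mod 162127), where 162127 = lcm(161, 7049).
gcd(162127, 147) = 7 and 7 | (2 − 119555), so the pair is consistent; merging gives n ≡ 605936 (mod 3404667), where 3404667 = lcm(162127, 147).
The solution is unique modulo lcm(161, 7049, 147) = 3404667.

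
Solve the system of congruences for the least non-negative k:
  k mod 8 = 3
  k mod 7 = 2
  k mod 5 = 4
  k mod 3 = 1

499

From k ≡ 3 (mod 8) write k = 3 + 8t. Substituting into k ≡ 2 (mod 7) gives 8t ≡ 6 (mod 7), and since 1⁻¹ ≡ 1 (mod 7), t ≡ 6. Hence k ≡ 3 + 8·6 = 51 (mod 56).
From k ≡ 51 (mod 56) write k = 51 + 56t. Substituting into k ≡ 4 (mod 5) gives 56t ≡ 3 (mod 5), and since 1⁻¹ ≡ 1 (mod 5), t ≡ 3. Hence k ≡ 51 + 56·3 = 219 (mod 280).
From k ≡ 219 (mod 280) write k = 219 + 280t. Substituting into k ≡ 1 (mod 3) gives 280t ≡ 1 (mod 3), and since 1⁻¹ ≡ 1 (mod 3), t ≡ 1. Hence k ≡ 219 + 280·1 = 499 (mod 840).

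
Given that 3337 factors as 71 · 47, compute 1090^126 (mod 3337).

Mod 71: 1090 ≡ 25; by Fermat, exponent reduces to 126 mod 70 = 56; 25^56 ≡ 25 (mod 71).
Mod 47: 1090 ≡ 9; by Fermat, exponent reduces to 126 mod 46 = 34; 9^34 ≡ 16 (mod 47).
Combine by CRT: x ≡ 25 (mod 71), x ≡ 16 (mod 47) ⇒ x ≡ 2084 (mod 3337).

2084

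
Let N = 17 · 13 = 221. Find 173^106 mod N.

Mod 17: 173 ≡ 3; by Fermat, exponent reduces to 106 mod 16 = 10; 3^10 ≡ 8 (mod 17).
Mod 13: 173 ≡ 4; by Fermat, exponent reduces to 106 mod 12 = 10; 4^10 ≡ 9 (mod 13).
Combine by CRT: x ≡ 8 (mod 17), x ≡ 9 (mod 13) ⇒ x ≡ 178 (mod 221).

178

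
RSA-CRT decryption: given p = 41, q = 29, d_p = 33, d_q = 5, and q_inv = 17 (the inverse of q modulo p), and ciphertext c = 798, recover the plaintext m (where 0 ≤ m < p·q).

764

m₁ = c^(d_p) mod p: c ≡ 19 (mod 41), and 19^33 mod 41 = 26.
m₂ = c^(d_q) mod q: c ≡ 15 (mod 29), and 15^5 mod 29 = 10.
h = q_inv·(m₁ − m₂) mod p = 17·(26 − 10) mod 41 = 26.
m = m₂ + h·q = 10 + 26·29 = 764.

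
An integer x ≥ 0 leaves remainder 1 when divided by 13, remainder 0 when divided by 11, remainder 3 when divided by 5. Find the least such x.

The moduli are pairwise coprime; N = 13·11·5 = 715.
N/13 = 55; 55 ≡ 3 (mod 13); 3·9 ≡ 1, so inverse 9.
N/11 = 65; 65 ≡ 10 (mod 11); 10·10 ≡ 1, so inverse 10.
N/5 = 143; 143 ≡ 3 (mod 5); 3·2 ≡ 1, so inverse 2.
x ≡ 1·55·9 + 0·65·10 + 3·143·2 = 1353.
1353 mod 715 = 638.

638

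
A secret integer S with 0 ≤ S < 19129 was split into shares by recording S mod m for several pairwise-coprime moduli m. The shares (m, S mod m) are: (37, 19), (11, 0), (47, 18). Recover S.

6457

The moduli are pairwise coprime; N = 37·11·47 = 19129.
N/37 = 517; 517 ≡ 36 (mod 37); 36·36 ≡ 1, so inverse 36.
N/11 = 1739; 1739 ≡ 1 (mod 11), inverse 1.
N/47 = 407; 407 ≡ 31 (mod 47); 31·44 ≡ 1, so inverse 44.
S ≡ 19·517·36 + 0·1739·1 + 18·407·44 = 675972.
675972 mod 19129 = 6457.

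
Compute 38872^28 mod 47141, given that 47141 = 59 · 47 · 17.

Mod 59: 38872 ≡ 50; 50^28 ≡ 46 (mod 59).
Mod 47: 38872 ≡ 3; 3^28 ≡ 8 (mod 47).
Mod 17: 38872 ≡ 10; by Fermat, exponent reduces to 28 mod 16 = 12; 10^12 ≡ 13 (mod 17).
Combine by CRT: x ≡ 46 (mod 59), x ≡ 8 (mod 47), x ≡ 13 (mod 17) ⇒ x ≡ 4943 (mod 47141).

4943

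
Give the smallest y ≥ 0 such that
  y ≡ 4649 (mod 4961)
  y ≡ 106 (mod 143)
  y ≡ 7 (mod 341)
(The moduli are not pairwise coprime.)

1274665

gcd(4961, 143) = 11 and 11 | (106 − 4649), so the pair is consistent; merging gives y ≡ 49298 (mod 64493), where 64493 = lcm(4961, 143).
gcd(64493, 341) = 11 and 11 | (7 − 49298), so the pair is consistent; merging gives y ≡ 1274665 (mod 1999283), where 1999283 = lcm(64493, 341).
The solution is unique modulo lcm(4961, 143, 341) = 1999283.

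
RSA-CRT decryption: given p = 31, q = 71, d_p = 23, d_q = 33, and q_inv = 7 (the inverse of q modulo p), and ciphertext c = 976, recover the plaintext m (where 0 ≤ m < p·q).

m₁ = c^(d_p) mod p: c ≡ 15 (mod 31), and 15^23 mod 31 = 27.
m₂ = c^(d_q) mod q: c ≡ 53 (mod 71), and 53^33 mod 71 = 55.
h = q_inv·(m₁ − m₂) mod p = 7·(27 − 55) mod 31 = 21.
m = m₂ + h·q = 55 + 21·71 = 1546.

1546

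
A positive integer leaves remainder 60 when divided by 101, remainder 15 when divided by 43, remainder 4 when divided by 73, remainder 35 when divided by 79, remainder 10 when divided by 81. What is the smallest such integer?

409053898

The moduli are pairwise coprime; N = 101·43·73·79·81 = 2028732561.
N/101 = 20086461; 20086461 ≡ 86 (mod 101); 86·74 ≡ 1, so inverse 74.
N/43 = 47179827; 47179827 ≡ 12 (mod 43); 12·18 ≡ 1, so inverse 18.
N/73 = 27790857; 27790857 ≡ 49 (mod 73); 49·3 ≡ 1, so inverse 3.
N/79 = 25680159; 25680159 ≡ 24 (mod 79); 24·56 ≡ 1, so inverse 56.
N/81 = 25046081; 25046081 ≡ 71 (mod 81); 71·8 ≡ 1, so inverse 8.
a ≡ 60·20086461·74 + 15·47179827·18 + 4·27790857·3 + 35·25680159·56 + 10·25046081·8 = 154592728534.
154592728534 mod 2028732561 = 409053898.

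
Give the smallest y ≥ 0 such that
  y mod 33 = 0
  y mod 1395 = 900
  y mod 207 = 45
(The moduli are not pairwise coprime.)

Combine the congruences pairwise.
gcd(33, 1395) = 3 and 3 | (900 − 0), so the pair is consistent; merging gives y ≡ 14850 (mod 15345), where 15345 = lcm(33, 1395).
gcd(15345, 207) = 9 and 9 | (45 − 14850), so the pair is consistent; merging gives y ≡ 306405 (mod 352935), where 352935 = lcm(15345, 207).
The solution is unique modulo lcm(33, 1395, 207) = 352935.

306405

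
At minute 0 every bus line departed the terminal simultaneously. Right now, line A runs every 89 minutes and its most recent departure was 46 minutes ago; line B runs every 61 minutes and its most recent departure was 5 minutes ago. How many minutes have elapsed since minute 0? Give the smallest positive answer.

From t ≡ 46 (mod 89) write t = 46 + 89s. Substituting into t ≡ 5 (mod 61) gives 89s ≡ 20 (mod 61), and since 28⁻¹ ≡ 24 (mod 61), s ≡ 53. Hence t ≡ 46 + 89·53 = 4763 (mod 5429).

4763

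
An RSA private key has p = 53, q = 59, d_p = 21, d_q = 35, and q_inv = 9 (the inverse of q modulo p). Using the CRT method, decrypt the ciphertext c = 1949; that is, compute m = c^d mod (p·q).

2473

m₁ = c^(d_p) mod p: c ≡ 41 (mod 53), and 41^21 mod 53 = 35.
m₂ = c^(d_q) mod q: c ≡ 2 (mod 59), and 2^35 mod 59 = 54.
h = q_inv·(m₁ − m₂) mod p = 9·(35 − 54) mod 53 = 41.
m = m₂ + h·q = 54 + 41·59 = 2473.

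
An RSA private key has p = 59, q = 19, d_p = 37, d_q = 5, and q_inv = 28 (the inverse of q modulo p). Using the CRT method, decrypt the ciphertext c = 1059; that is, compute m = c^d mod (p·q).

637

m₁ = c^(d_p) mod p: c ≡ 56 (mod 59), and 56^37 mod 59 = 47.
m₂ = c^(d_q) mod q: c ≡ 14 (mod 19), and 14^5 mod 19 = 10.
h = q_inv·(m₁ − m₂) mod p = 28·(47 − 10) mod 59 = 33.
m = m₂ + h·q = 10 + 33·19 = 637.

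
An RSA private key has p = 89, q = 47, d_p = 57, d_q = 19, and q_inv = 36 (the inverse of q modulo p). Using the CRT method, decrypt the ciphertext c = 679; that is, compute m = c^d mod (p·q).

m₁ = c^(d_p) mod p: c ≡ 56 (mod 89), and 56^57 mod 89 = 24.
m₂ = c^(d_q) mod q: c ≡ 21 (mod 47), and 21^19 mod 47 = 28.
h = q_inv·(m₁ − m₂) mod p = 36·(24 − 28) mod 89 = 34.
m = m₂ + h·q = 28 + 34·47 = 1626.

1626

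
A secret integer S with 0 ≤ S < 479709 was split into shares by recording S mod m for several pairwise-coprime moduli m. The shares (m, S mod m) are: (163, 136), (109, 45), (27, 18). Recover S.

456210

The moduli are pairwise coprime; N = 163·109·27 = 479709.
N/163 = 2943; 2943 ≡ 9 (mod 163); 9·145 ≡ 1, so inverse 145.
N/109 = 4401; 4401 ≡ 41 (mod 109); 41·8 ≡ 1, so inverse 8.
N/27 = 17767; 17767 ≡ 1 (mod 27), inverse 1.
S ≡ 136·2943·145 + 45·4401·8 + 18·17767·1 = 59940126.
59940126 mod 479709 = 456210.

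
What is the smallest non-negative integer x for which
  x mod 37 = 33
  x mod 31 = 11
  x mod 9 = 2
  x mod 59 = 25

The moduli are pairwise coprime; N = 37·31·9·59 = 609057.
N/37 = 16461; 16461 ≡ 33 (mod 37); 33·9 ≡ 1, so inverse 9.
N/31 = 19647; 19647 ≡ 24 (mod 31); 24·22 ≡ 1, so inverse 22.
N/9 = 67673; 67673 ≡ 2 (mod 9); 2·5 ≡ 1, so inverse 5.
N/59 = 10323; 10323 ≡ 57 (mod 59); 57·29 ≡ 1, so inverse 29.
x ≡ 33·16461·9 + 11·19647·22 + 2·67673·5 + 25·10323·29 = 17804396.
17804396 mod 609057 = 141743.

141743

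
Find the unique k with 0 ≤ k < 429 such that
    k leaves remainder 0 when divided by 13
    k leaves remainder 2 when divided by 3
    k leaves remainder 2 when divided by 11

From k ≡ 0 (mod 13) write k = 0 + 13t. Substituting into k ≡ 2 (mod 3) gives 13t ≡ 2 (mod 3), and since 1⁻¹ ≡ 1 (mod 3), t ≡ 2. Hence k ≡ 0 + 13·2 = 26 (mod 39).
From k ≡ 26 (mod 39) write k = 26 + 39t. Substituting into k ≡ 2 (mod 11) gives 39t ≡ 9 (mod 11), and since 6⁻¹ ≡ 2 (mod 11), t ≡ 7. Hence k ≡ 26 + 39·7 = 299 (mod 429).

299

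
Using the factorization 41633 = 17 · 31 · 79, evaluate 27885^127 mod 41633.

Mod 17: 27885 ≡ 5; by Fermat, exponent reduces to 127 mod 16 = 15; 5^15 ≡ 7 (mod 17).
Mod 31: 27885 ≡ 16; by Fermat, exponent reduces to 127 mod 30 = 7; 16^7 ≡ 8 (mod 31).
Mod 79: 27885 ≡ 77; by Fermat, exponent reduces to 127 mod 78 = 49; 77^49 ≡ 3 (mod 79).
Combine by CRT: x ≡ 7 (mod 17), x ≡ 8 (mod 31), x ≡ 3 (mod 79) ⇒ x ≡ 31287 (mod 41633).

31287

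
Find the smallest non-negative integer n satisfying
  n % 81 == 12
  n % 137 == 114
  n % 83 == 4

The moduli are pairwise coprime; M = 81·137·83 = 921051.
M/81 = 11371; 11371 ≡ 31 (mod 81); 31·34 ≡ 1, so inverse 34.
M/137 = 6723; 6723 ≡ 10 (mod 137); 10·96 ≡ 1, so inverse 96.
M/83 = 11097; 11097 ≡ 58 (mod 83); 58·73 ≡ 1, so inverse 73.
n ≡ 12·11371·34 + 114·6723·96 + 4·11097·73 = 81456204.
81456204 mod 921051 = 403716.

403716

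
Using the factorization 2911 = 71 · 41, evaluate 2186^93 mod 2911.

1979

Mod 71: 2186 ≡ 56; by Fermat, exponent reduces to 93 mod 70 = 23; 56^23 ≡ 62 (mod 71).
Mod 41: 2186 ≡ 13; by Fermat, exponent reduces to 93 mod 40 = 13; 13^13 ≡ 11 (mod 41).
Combine by CRT: x ≡ 62 (mod 71), x ≡ 11 (mod 41) ⇒ x ≡ 1979 (mod 2911).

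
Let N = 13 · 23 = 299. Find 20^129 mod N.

86

Mod 13: 20 ≡ 7; by Fermat, exponent reduces to 129 mod 12 = 9; 7^9 ≡ 8 (mod 13).
Mod 23: 20 ≡ 20; by Fermat, exponent reduces to 129 mod 22 = 19; 20^19 ≡ 17 (mod 23).
Combine by CRT: x ≡ 8 (mod 13), x ≡ 17 (mod 23) ⇒ x ≡ 86 (mod 299).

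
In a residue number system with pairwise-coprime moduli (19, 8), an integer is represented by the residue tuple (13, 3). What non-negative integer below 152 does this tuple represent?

From x ≡ 13 (mod 19) write x = 13 + 19t. Substituting into x ≡ 3 (mod 8) gives 19t ≡ 6 (mod 8), and since 3⁻¹ ≡ 3 (mod 8), t ≡ 2. Hence x ≡ 13 + 19·2 = 51 (mod 152).

51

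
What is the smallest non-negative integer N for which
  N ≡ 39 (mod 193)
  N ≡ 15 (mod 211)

27445

From N ≡ 39 (mod 193) write N = 39 + 193t. Substituting into N ≡ 15 (mod 211) gives 193t ≡ 187 (mod 211), and since 193⁻¹ ≡ 82 (mod 211), t ≡ 142. Hence N ≡ 39 + 193·142 = 27445 (mod 40723).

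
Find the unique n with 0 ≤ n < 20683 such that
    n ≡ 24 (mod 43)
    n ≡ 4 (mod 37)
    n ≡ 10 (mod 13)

From n ≡ 24 (mod 43) write n = 24 + 43t. Substituting into n ≡ 4 (mod 37) gives 43t ≡ 17 (mod 37), and since 6⁻¹ ≡ 31 (mod 37), t ≡ 9. Hence n ≡ 24 + 43·9 = 411 (mod 1591).
From n ≡ 411 (mod 1591) write n = 411 + 1591t. Substituting into n ≡ 10 (mod 13) gives 1591t ≡ 2 (mod 13), and since 5⁻¹ ≡ 8 (mod 13), t ≡ 3. Hence n ≡ 411 + 1591·3 = 5184 (mod 20683).

5184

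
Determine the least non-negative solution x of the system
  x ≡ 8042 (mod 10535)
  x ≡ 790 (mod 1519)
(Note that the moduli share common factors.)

134462

gcd(10535, 1519) = 49 and 49 | (790 − 8042), so the pair is consistent; merging gives x ≡ 134462 (mod 326585), where 326585 = lcm(10535, 1519).
The solution is unique modulo lcm(10535, 1519) = 326585.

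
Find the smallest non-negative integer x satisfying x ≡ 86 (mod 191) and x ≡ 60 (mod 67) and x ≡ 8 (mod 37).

The moduli are pairwise coprime; N = 191·67·37 = 473489.
N/191 = 2479; 2479 ≡ 187 (mod 191); 187·143 ≡ 1, so inverse 143.
N/67 = 7067; 7067 ≡ 32 (mod 67); 32·44 ≡ 1, so inverse 44.
N/37 = 12797; 12797 ≡ 32 (mod 37); 32·22 ≡ 1, so inverse 22.
x ≡ 86·2479·143 + 60·7067·44 + 8·12797·22 = 51395894.
51395894 mod 473489 = 259082.

259082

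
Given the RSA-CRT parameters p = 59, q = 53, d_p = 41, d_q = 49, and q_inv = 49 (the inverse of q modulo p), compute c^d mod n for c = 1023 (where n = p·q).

1848

m₁ = c^(d_p) mod p: c ≡ 20 (mod 59), and 20^41 mod 59 = 19.
m₂ = c^(d_q) mod q: c ≡ 16 (mod 53), and 16^49 mod 53 = 46.
h = q_inv·(m₁ − m₂) mod p = 49·(19 − 46) mod 59 = 34.
m = m₂ + h·q = 46 + 34·53 = 1848.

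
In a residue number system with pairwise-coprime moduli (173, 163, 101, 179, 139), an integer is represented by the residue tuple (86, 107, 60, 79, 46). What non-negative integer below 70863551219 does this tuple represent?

The moduli are pairwise coprime; N = 173·163·101·179·139 = 70863551219.
N/173 = 409615903; 409615903 ≡ 170 (mod 173); 170·115 ≡ 1, so inverse 115.
N/163 = 434745713; 434745713 ≡ 100 (mod 163); 100·119 ≡ 1, so inverse 119.
N/101 = 701619319; 701619319 ≡ 94 (mod 101); 94·72 ≡ 1, so inverse 72.
N/179 = 395885761; 395885761 ≡ 53 (mod 179); 53·152 ≡ 1, so inverse 152.
N/139 = 509809721; 509809721 ≡ 116 (mod 139); 116·6 ≡ 1, so inverse 6.
x ≡ 86·409615903·115 + 107·434745713·119 + 60·701619319·72 + 79·395885761·152 + 46·509809721·6 = 17512217603463.
17512217603463 mod 70863551219 = 8920452370.

8920452370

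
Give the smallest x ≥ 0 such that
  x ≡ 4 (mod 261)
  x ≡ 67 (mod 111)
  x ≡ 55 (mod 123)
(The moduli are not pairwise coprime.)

264136

gcd(261, 111) = 3 and 3 | (67 − 4), so the pair is consistent; merging gives x ≡ 3397 (mod 9657), where 9657 = lcm(261, 111).
gcd(9657, 123) = 3 and 3 | (55 − 3397), so the pair is consistent; merging gives x ≡ 264136 (mod 395937), where 395937 = lcm(9657, 123).
The solution is unique modulo lcm(261, 111, 123) = 395937.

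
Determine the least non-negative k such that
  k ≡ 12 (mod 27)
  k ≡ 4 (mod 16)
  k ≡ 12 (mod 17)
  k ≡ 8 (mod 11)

The moduli are pairwise coprime; N = 27·16·17·11 = 80784.
N/27 = 2992; 2992 ≡ 22 (mod 27); 22·16 ≡ 1, so inverse 16.
N/16 = 5049; 5049 ≡ 9 (mod 16); 9·9 ≡ 1, so inverse 9.
N/17 = 4752; 4752 ≡ 9 (mod 17); 9·2 ≡ 1, so inverse 2.
N/11 = 7344; 7344 ≡ 7 (mod 11); 7·8 ≡ 1, so inverse 8.
k ≡ 12·2992·16 + 4·5049·9 + 12·4752·2 + 8·7344·8 = 1340292.
1340292 mod 80784 = 47748.

47748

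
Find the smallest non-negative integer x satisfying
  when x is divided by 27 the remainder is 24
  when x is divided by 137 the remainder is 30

Combine the congruences pairwise.
From x ≡ 24 (mod 27) write x = 24 + 27t. Substituting into x ≡ 30 (mod 137) gives 27t ≡ 6 (mod 137), and since 27⁻¹ ≡ 66 (mod 137), t ≡ 122. Hence x ≡ 24 + 27·122 = 3318 (mod 3699).

3318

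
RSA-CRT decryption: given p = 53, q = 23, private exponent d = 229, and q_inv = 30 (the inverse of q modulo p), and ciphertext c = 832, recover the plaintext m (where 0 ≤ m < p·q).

1071

d_p = d mod (p−1) = 229 mod 52 = 21; d_q = d mod (q−1) = 9.
m₁ = c^(d_p) mod p: c ≡ 37 (mod 53), and 37^21 mod 53 = 11.
m₂ = c^(d_q) mod q: c ≡ 4 (mod 23), and 4^9 mod 23 = 13.
h = q_inv·(m₁ − m₂) mod p = 30·(11 − 13) mod 53 = 46.
m = m₂ + h·q = 13 + 46·23 = 1071.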